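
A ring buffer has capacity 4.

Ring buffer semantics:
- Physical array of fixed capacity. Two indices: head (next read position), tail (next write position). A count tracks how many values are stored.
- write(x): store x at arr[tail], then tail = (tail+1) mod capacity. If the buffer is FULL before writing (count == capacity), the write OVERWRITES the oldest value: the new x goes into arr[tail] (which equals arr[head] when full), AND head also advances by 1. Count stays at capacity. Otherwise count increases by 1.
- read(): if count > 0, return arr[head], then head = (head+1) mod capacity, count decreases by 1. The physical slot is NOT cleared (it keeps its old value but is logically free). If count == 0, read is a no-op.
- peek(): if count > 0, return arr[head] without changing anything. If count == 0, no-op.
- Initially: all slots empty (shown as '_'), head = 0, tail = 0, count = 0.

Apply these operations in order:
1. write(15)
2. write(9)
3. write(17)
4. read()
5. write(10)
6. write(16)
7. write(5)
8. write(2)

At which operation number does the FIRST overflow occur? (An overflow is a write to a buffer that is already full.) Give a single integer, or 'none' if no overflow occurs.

After op 1 (write(15)): arr=[15 _ _ _] head=0 tail=1 count=1
After op 2 (write(9)): arr=[15 9 _ _] head=0 tail=2 count=2
After op 3 (write(17)): arr=[15 9 17 _] head=0 tail=3 count=3
After op 4 (read()): arr=[15 9 17 _] head=1 tail=3 count=2
After op 5 (write(10)): arr=[15 9 17 10] head=1 tail=0 count=3
After op 6 (write(16)): arr=[16 9 17 10] head=1 tail=1 count=4
After op 7 (write(5)): arr=[16 5 17 10] head=2 tail=2 count=4
After op 8 (write(2)): arr=[16 5 2 10] head=3 tail=3 count=4

Answer: 7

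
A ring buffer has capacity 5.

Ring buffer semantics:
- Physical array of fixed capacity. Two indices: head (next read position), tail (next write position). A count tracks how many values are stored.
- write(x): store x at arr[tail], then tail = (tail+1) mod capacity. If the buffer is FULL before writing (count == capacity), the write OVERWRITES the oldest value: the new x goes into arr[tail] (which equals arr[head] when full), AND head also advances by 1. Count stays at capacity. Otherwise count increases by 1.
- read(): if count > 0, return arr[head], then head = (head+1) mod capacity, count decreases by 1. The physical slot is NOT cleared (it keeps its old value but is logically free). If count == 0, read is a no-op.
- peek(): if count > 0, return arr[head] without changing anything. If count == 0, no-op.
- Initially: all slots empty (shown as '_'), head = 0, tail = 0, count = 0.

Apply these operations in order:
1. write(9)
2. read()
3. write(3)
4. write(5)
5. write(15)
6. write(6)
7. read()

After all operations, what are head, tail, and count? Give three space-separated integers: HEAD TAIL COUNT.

After op 1 (write(9)): arr=[9 _ _ _ _] head=0 tail=1 count=1
After op 2 (read()): arr=[9 _ _ _ _] head=1 tail=1 count=0
After op 3 (write(3)): arr=[9 3 _ _ _] head=1 tail=2 count=1
After op 4 (write(5)): arr=[9 3 5 _ _] head=1 tail=3 count=2
After op 5 (write(15)): arr=[9 3 5 15 _] head=1 tail=4 count=3
After op 6 (write(6)): arr=[9 3 5 15 6] head=1 tail=0 count=4
After op 7 (read()): arr=[9 3 5 15 6] head=2 tail=0 count=3

Answer: 2 0 3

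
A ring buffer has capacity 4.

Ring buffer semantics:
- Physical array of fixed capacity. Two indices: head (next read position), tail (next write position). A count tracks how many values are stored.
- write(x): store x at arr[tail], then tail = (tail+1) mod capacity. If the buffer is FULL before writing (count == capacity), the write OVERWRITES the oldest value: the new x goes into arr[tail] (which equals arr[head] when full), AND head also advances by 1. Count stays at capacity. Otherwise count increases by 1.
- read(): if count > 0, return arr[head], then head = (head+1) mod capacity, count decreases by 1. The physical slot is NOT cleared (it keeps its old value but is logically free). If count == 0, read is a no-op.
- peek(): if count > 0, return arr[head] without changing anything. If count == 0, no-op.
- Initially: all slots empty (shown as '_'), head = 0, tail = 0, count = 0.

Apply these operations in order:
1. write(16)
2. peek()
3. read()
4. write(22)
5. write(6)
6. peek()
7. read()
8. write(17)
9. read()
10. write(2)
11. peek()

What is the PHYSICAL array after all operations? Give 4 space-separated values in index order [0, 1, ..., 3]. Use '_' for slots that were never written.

Answer: 2 22 6 17

Derivation:
After op 1 (write(16)): arr=[16 _ _ _] head=0 tail=1 count=1
After op 2 (peek()): arr=[16 _ _ _] head=0 tail=1 count=1
After op 3 (read()): arr=[16 _ _ _] head=1 tail=1 count=0
After op 4 (write(22)): arr=[16 22 _ _] head=1 tail=2 count=1
After op 5 (write(6)): arr=[16 22 6 _] head=1 tail=3 count=2
After op 6 (peek()): arr=[16 22 6 _] head=1 tail=3 count=2
After op 7 (read()): arr=[16 22 6 _] head=2 tail=3 count=1
After op 8 (write(17)): arr=[16 22 6 17] head=2 tail=0 count=2
After op 9 (read()): arr=[16 22 6 17] head=3 tail=0 count=1
After op 10 (write(2)): arr=[2 22 6 17] head=3 tail=1 count=2
After op 11 (peek()): arr=[2 22 6 17] head=3 tail=1 count=2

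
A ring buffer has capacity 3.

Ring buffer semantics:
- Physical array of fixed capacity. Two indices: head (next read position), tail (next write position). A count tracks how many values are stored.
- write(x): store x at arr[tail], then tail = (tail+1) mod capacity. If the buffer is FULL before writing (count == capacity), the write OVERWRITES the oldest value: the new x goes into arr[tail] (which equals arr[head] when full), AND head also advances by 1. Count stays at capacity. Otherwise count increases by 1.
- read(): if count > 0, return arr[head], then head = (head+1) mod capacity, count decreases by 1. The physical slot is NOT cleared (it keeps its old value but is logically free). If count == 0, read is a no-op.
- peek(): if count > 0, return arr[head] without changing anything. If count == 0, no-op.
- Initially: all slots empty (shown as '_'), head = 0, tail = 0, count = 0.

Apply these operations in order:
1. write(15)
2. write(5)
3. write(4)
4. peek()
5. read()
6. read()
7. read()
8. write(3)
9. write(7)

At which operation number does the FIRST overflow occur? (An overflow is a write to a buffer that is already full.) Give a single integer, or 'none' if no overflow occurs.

After op 1 (write(15)): arr=[15 _ _] head=0 tail=1 count=1
After op 2 (write(5)): arr=[15 5 _] head=0 tail=2 count=2
After op 3 (write(4)): arr=[15 5 4] head=0 tail=0 count=3
After op 4 (peek()): arr=[15 5 4] head=0 tail=0 count=3
After op 5 (read()): arr=[15 5 4] head=1 tail=0 count=2
After op 6 (read()): arr=[15 5 4] head=2 tail=0 count=1
After op 7 (read()): arr=[15 5 4] head=0 tail=0 count=0
After op 8 (write(3)): arr=[3 5 4] head=0 tail=1 count=1
After op 9 (write(7)): arr=[3 7 4] head=0 tail=2 count=2

Answer: none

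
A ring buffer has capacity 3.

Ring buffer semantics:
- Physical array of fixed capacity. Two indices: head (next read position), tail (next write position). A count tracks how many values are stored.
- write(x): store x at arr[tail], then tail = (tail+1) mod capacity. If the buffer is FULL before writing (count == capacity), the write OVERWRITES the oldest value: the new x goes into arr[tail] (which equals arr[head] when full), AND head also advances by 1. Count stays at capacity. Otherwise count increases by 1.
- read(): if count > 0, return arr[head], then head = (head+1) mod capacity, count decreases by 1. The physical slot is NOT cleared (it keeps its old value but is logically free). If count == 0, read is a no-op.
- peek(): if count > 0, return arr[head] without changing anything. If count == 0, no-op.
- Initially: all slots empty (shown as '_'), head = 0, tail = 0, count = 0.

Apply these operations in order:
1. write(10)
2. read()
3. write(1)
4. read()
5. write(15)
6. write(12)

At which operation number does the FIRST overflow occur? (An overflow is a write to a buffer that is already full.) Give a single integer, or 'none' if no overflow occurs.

Answer: none

Derivation:
After op 1 (write(10)): arr=[10 _ _] head=0 tail=1 count=1
After op 2 (read()): arr=[10 _ _] head=1 tail=1 count=0
After op 3 (write(1)): arr=[10 1 _] head=1 tail=2 count=1
After op 4 (read()): arr=[10 1 _] head=2 tail=2 count=0
After op 5 (write(15)): arr=[10 1 15] head=2 tail=0 count=1
After op 6 (write(12)): arr=[12 1 15] head=2 tail=1 count=2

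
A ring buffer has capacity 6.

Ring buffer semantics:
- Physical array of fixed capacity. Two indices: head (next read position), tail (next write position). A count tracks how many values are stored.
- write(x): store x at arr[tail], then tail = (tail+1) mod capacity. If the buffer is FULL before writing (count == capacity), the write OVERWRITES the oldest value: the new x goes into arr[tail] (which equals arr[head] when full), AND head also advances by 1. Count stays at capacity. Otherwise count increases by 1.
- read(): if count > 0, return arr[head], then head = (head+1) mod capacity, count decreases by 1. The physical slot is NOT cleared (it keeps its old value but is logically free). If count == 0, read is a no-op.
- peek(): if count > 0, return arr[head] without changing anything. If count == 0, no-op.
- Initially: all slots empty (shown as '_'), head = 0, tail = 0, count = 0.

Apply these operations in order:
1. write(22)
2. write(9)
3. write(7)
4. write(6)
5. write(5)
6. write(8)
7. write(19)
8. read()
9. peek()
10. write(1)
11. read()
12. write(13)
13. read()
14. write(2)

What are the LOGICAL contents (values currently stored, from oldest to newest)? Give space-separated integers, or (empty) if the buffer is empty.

After op 1 (write(22)): arr=[22 _ _ _ _ _] head=0 tail=1 count=1
After op 2 (write(9)): arr=[22 9 _ _ _ _] head=0 tail=2 count=2
After op 3 (write(7)): arr=[22 9 7 _ _ _] head=0 tail=3 count=3
After op 4 (write(6)): arr=[22 9 7 6 _ _] head=0 tail=4 count=4
After op 5 (write(5)): arr=[22 9 7 6 5 _] head=0 tail=5 count=5
After op 6 (write(8)): arr=[22 9 7 6 5 8] head=0 tail=0 count=6
After op 7 (write(19)): arr=[19 9 7 6 5 8] head=1 tail=1 count=6
After op 8 (read()): arr=[19 9 7 6 5 8] head=2 tail=1 count=5
After op 9 (peek()): arr=[19 9 7 6 5 8] head=2 tail=1 count=5
After op 10 (write(1)): arr=[19 1 7 6 5 8] head=2 tail=2 count=6
After op 11 (read()): arr=[19 1 7 6 5 8] head=3 tail=2 count=5
After op 12 (write(13)): arr=[19 1 13 6 5 8] head=3 tail=3 count=6
After op 13 (read()): arr=[19 1 13 6 5 8] head=4 tail=3 count=5
After op 14 (write(2)): arr=[19 1 13 2 5 8] head=4 tail=4 count=6

Answer: 5 8 19 1 13 2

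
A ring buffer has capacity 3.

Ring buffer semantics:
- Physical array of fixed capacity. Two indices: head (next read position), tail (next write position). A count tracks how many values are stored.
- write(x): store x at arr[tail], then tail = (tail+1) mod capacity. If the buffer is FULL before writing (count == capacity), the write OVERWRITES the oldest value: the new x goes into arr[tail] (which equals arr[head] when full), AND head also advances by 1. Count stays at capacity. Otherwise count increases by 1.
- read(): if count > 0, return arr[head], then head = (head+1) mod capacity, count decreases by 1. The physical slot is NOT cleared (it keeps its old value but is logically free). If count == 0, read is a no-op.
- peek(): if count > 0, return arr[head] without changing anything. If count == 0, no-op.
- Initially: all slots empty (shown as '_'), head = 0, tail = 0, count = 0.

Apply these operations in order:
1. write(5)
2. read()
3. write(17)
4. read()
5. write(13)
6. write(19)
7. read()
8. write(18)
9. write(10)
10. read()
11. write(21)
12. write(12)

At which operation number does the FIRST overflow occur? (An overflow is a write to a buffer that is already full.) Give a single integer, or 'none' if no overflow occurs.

Answer: 12

Derivation:
After op 1 (write(5)): arr=[5 _ _] head=0 tail=1 count=1
After op 2 (read()): arr=[5 _ _] head=1 tail=1 count=0
After op 3 (write(17)): arr=[5 17 _] head=1 tail=2 count=1
After op 4 (read()): arr=[5 17 _] head=2 tail=2 count=0
After op 5 (write(13)): arr=[5 17 13] head=2 tail=0 count=1
After op 6 (write(19)): arr=[19 17 13] head=2 tail=1 count=2
After op 7 (read()): arr=[19 17 13] head=0 tail=1 count=1
After op 8 (write(18)): arr=[19 18 13] head=0 tail=2 count=2
After op 9 (write(10)): arr=[19 18 10] head=0 tail=0 count=3
After op 10 (read()): arr=[19 18 10] head=1 tail=0 count=2
After op 11 (write(21)): arr=[21 18 10] head=1 tail=1 count=3
After op 12 (write(12)): arr=[21 12 10] head=2 tail=2 count=3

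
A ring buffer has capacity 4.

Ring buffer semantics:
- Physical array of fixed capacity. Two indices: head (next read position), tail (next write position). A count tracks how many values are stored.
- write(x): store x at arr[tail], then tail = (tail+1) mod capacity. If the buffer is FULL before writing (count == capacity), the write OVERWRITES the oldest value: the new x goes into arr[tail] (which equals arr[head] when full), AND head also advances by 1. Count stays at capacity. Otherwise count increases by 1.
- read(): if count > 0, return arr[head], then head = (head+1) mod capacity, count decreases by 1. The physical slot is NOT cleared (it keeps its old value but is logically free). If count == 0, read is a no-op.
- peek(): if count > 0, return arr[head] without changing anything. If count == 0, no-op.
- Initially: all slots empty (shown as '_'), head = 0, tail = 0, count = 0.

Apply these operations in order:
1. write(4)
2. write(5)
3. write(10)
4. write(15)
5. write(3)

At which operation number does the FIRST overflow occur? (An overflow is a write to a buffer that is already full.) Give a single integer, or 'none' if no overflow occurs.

After op 1 (write(4)): arr=[4 _ _ _] head=0 tail=1 count=1
After op 2 (write(5)): arr=[4 5 _ _] head=0 tail=2 count=2
After op 3 (write(10)): arr=[4 5 10 _] head=0 tail=3 count=3
After op 4 (write(15)): arr=[4 5 10 15] head=0 tail=0 count=4
After op 5 (write(3)): arr=[3 5 10 15] head=1 tail=1 count=4

Answer: 5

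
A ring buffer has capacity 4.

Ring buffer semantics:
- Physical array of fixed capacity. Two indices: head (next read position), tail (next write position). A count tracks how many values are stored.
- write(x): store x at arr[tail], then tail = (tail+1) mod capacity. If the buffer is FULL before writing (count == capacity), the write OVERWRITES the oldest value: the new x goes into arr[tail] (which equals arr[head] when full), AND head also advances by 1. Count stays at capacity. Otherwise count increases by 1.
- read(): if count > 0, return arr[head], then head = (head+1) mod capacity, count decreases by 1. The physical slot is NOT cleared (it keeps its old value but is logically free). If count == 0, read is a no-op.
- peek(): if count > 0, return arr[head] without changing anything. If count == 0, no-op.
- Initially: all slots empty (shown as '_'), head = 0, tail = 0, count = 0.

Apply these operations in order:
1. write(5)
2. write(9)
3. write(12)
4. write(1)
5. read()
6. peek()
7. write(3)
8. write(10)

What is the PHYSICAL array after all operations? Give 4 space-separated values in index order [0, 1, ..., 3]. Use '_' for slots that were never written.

After op 1 (write(5)): arr=[5 _ _ _] head=0 tail=1 count=1
After op 2 (write(9)): arr=[5 9 _ _] head=0 tail=2 count=2
After op 3 (write(12)): arr=[5 9 12 _] head=0 tail=3 count=3
After op 4 (write(1)): arr=[5 9 12 1] head=0 tail=0 count=4
After op 5 (read()): arr=[5 9 12 1] head=1 tail=0 count=3
After op 6 (peek()): arr=[5 9 12 1] head=1 tail=0 count=3
After op 7 (write(3)): arr=[3 9 12 1] head=1 tail=1 count=4
After op 8 (write(10)): arr=[3 10 12 1] head=2 tail=2 count=4

Answer: 3 10 12 1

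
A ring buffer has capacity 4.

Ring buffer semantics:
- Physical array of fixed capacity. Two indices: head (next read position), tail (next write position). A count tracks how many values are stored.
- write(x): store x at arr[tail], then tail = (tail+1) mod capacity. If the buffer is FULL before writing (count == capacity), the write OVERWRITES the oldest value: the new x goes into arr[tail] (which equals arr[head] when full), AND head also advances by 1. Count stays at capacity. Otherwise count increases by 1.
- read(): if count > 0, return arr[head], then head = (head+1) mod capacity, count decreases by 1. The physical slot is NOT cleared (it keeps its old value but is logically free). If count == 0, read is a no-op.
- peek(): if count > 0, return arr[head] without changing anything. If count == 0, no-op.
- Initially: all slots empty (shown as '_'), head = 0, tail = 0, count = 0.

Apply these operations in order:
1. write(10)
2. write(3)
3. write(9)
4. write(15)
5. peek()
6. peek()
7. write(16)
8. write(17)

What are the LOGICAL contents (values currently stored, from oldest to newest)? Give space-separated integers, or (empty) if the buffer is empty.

Answer: 9 15 16 17

Derivation:
After op 1 (write(10)): arr=[10 _ _ _] head=0 tail=1 count=1
After op 2 (write(3)): arr=[10 3 _ _] head=0 tail=2 count=2
After op 3 (write(9)): arr=[10 3 9 _] head=0 tail=3 count=3
After op 4 (write(15)): arr=[10 3 9 15] head=0 tail=0 count=4
After op 5 (peek()): arr=[10 3 9 15] head=0 tail=0 count=4
After op 6 (peek()): arr=[10 3 9 15] head=0 tail=0 count=4
After op 7 (write(16)): arr=[16 3 9 15] head=1 tail=1 count=4
After op 8 (write(17)): arr=[16 17 9 15] head=2 tail=2 count=4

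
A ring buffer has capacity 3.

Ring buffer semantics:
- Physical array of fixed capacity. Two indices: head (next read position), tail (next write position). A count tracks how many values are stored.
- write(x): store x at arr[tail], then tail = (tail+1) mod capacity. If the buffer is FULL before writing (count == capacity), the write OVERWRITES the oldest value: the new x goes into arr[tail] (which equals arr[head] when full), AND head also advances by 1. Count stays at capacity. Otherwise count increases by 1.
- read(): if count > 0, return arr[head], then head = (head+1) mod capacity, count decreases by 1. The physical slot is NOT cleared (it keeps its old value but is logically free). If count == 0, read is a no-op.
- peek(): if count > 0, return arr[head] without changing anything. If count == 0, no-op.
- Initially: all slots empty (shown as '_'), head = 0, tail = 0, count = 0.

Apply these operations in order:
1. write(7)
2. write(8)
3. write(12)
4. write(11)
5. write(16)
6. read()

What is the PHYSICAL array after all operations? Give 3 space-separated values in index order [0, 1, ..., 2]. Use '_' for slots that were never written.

Answer: 11 16 12

Derivation:
After op 1 (write(7)): arr=[7 _ _] head=0 tail=1 count=1
After op 2 (write(8)): arr=[7 8 _] head=0 tail=2 count=2
After op 3 (write(12)): arr=[7 8 12] head=0 tail=0 count=3
After op 4 (write(11)): arr=[11 8 12] head=1 tail=1 count=3
After op 5 (write(16)): arr=[11 16 12] head=2 tail=2 count=3
After op 6 (read()): arr=[11 16 12] head=0 tail=2 count=2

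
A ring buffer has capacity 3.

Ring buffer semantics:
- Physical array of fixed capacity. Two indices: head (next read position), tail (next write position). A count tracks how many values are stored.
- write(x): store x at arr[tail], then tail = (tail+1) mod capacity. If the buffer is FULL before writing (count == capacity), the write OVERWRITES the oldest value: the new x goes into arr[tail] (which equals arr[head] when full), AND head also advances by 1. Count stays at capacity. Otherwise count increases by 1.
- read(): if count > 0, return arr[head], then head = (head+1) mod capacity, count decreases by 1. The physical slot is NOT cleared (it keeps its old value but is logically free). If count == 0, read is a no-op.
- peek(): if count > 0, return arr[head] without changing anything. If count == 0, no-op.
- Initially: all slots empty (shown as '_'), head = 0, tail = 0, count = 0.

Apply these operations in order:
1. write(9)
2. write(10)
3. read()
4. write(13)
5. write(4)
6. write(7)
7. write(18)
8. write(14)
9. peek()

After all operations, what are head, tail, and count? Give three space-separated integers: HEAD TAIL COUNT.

Answer: 1 1 3

Derivation:
After op 1 (write(9)): arr=[9 _ _] head=0 tail=1 count=1
After op 2 (write(10)): arr=[9 10 _] head=0 tail=2 count=2
After op 3 (read()): arr=[9 10 _] head=1 tail=2 count=1
After op 4 (write(13)): arr=[9 10 13] head=1 tail=0 count=2
After op 5 (write(4)): arr=[4 10 13] head=1 tail=1 count=3
After op 6 (write(7)): arr=[4 7 13] head=2 tail=2 count=3
After op 7 (write(18)): arr=[4 7 18] head=0 tail=0 count=3
After op 8 (write(14)): arr=[14 7 18] head=1 tail=1 count=3
After op 9 (peek()): arr=[14 7 18] head=1 tail=1 count=3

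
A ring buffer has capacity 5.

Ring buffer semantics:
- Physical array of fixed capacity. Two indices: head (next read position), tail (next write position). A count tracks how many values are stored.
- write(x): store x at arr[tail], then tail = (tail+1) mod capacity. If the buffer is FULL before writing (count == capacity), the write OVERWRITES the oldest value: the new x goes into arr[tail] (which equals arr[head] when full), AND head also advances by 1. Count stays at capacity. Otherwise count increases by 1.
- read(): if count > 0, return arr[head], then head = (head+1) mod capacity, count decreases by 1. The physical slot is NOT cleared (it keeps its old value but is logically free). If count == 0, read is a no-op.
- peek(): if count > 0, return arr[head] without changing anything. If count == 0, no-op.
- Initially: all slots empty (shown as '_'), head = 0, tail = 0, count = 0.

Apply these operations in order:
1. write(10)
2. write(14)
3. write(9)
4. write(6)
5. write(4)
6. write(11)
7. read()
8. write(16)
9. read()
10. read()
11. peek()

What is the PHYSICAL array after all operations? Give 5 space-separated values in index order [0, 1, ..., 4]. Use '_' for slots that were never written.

Answer: 11 16 9 6 4

Derivation:
After op 1 (write(10)): arr=[10 _ _ _ _] head=0 tail=1 count=1
After op 2 (write(14)): arr=[10 14 _ _ _] head=0 tail=2 count=2
After op 3 (write(9)): arr=[10 14 9 _ _] head=0 tail=3 count=3
After op 4 (write(6)): arr=[10 14 9 6 _] head=0 tail=4 count=4
After op 5 (write(4)): arr=[10 14 9 6 4] head=0 tail=0 count=5
After op 6 (write(11)): arr=[11 14 9 6 4] head=1 tail=1 count=5
After op 7 (read()): arr=[11 14 9 6 4] head=2 tail=1 count=4
After op 8 (write(16)): arr=[11 16 9 6 4] head=2 tail=2 count=5
After op 9 (read()): arr=[11 16 9 6 4] head=3 tail=2 count=4
After op 10 (read()): arr=[11 16 9 6 4] head=4 tail=2 count=3
After op 11 (peek()): arr=[11 16 9 6 4] head=4 tail=2 count=3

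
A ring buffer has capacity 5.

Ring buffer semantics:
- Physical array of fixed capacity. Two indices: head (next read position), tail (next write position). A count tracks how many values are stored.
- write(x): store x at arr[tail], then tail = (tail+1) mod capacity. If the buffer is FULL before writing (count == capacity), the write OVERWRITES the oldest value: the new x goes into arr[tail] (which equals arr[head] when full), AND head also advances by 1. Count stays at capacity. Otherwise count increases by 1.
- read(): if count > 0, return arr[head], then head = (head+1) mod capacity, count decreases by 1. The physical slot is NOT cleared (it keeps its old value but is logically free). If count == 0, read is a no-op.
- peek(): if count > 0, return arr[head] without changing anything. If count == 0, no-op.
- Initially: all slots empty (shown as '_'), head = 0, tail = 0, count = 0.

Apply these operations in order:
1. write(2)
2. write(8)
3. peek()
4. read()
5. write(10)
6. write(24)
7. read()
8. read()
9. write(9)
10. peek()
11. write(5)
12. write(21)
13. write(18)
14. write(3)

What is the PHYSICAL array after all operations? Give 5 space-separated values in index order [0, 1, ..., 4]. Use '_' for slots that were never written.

After op 1 (write(2)): arr=[2 _ _ _ _] head=0 tail=1 count=1
After op 2 (write(8)): arr=[2 8 _ _ _] head=0 tail=2 count=2
After op 3 (peek()): arr=[2 8 _ _ _] head=0 tail=2 count=2
After op 4 (read()): arr=[2 8 _ _ _] head=1 tail=2 count=1
After op 5 (write(10)): arr=[2 8 10 _ _] head=1 tail=3 count=2
After op 6 (write(24)): arr=[2 8 10 24 _] head=1 tail=4 count=3
After op 7 (read()): arr=[2 8 10 24 _] head=2 tail=4 count=2
After op 8 (read()): arr=[2 8 10 24 _] head=3 tail=4 count=1
After op 9 (write(9)): arr=[2 8 10 24 9] head=3 tail=0 count=2
After op 10 (peek()): arr=[2 8 10 24 9] head=3 tail=0 count=2
After op 11 (write(5)): arr=[5 8 10 24 9] head=3 tail=1 count=3
After op 12 (write(21)): arr=[5 21 10 24 9] head=3 tail=2 count=4
After op 13 (write(18)): arr=[5 21 18 24 9] head=3 tail=3 count=5
After op 14 (write(3)): arr=[5 21 18 3 9] head=4 tail=4 count=5

Answer: 5 21 18 3 9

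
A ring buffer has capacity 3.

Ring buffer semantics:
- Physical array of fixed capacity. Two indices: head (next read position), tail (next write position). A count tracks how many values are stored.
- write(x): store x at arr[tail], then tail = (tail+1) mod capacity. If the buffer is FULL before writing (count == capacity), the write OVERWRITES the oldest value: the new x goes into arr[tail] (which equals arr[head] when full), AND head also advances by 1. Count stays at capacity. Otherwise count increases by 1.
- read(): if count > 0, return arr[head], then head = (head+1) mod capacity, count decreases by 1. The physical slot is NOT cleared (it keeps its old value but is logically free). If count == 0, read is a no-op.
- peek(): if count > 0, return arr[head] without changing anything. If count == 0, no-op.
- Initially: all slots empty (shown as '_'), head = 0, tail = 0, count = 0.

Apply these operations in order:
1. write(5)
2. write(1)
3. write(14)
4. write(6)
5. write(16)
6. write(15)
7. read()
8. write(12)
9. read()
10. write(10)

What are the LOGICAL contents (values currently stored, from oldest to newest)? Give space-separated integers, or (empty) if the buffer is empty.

After op 1 (write(5)): arr=[5 _ _] head=0 tail=1 count=1
After op 2 (write(1)): arr=[5 1 _] head=0 tail=2 count=2
After op 3 (write(14)): arr=[5 1 14] head=0 tail=0 count=3
After op 4 (write(6)): arr=[6 1 14] head=1 tail=1 count=3
After op 5 (write(16)): arr=[6 16 14] head=2 tail=2 count=3
After op 6 (write(15)): arr=[6 16 15] head=0 tail=0 count=3
After op 7 (read()): arr=[6 16 15] head=1 tail=0 count=2
After op 8 (write(12)): arr=[12 16 15] head=1 tail=1 count=3
After op 9 (read()): arr=[12 16 15] head=2 tail=1 count=2
After op 10 (write(10)): arr=[12 10 15] head=2 tail=2 count=3

Answer: 15 12 10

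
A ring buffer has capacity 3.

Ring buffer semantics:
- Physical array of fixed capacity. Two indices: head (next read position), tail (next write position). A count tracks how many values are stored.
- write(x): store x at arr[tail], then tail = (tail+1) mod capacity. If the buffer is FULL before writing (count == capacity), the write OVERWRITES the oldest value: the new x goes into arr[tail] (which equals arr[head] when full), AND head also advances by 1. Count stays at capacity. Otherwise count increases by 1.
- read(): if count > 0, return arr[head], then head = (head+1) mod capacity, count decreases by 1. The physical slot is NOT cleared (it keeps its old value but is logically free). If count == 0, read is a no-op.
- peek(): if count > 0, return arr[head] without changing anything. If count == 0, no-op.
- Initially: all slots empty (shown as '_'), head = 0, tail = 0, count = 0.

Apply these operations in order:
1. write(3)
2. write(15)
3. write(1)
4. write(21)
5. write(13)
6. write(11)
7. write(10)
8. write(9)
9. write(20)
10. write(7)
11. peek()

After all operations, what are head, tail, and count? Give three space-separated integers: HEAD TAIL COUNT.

After op 1 (write(3)): arr=[3 _ _] head=0 tail=1 count=1
After op 2 (write(15)): arr=[3 15 _] head=0 tail=2 count=2
After op 3 (write(1)): arr=[3 15 1] head=0 tail=0 count=3
After op 4 (write(21)): arr=[21 15 1] head=1 tail=1 count=3
After op 5 (write(13)): arr=[21 13 1] head=2 tail=2 count=3
After op 6 (write(11)): arr=[21 13 11] head=0 tail=0 count=3
After op 7 (write(10)): arr=[10 13 11] head=1 tail=1 count=3
After op 8 (write(9)): arr=[10 9 11] head=2 tail=2 count=3
After op 9 (write(20)): arr=[10 9 20] head=0 tail=0 count=3
After op 10 (write(7)): arr=[7 9 20] head=1 tail=1 count=3
After op 11 (peek()): arr=[7 9 20] head=1 tail=1 count=3

Answer: 1 1 3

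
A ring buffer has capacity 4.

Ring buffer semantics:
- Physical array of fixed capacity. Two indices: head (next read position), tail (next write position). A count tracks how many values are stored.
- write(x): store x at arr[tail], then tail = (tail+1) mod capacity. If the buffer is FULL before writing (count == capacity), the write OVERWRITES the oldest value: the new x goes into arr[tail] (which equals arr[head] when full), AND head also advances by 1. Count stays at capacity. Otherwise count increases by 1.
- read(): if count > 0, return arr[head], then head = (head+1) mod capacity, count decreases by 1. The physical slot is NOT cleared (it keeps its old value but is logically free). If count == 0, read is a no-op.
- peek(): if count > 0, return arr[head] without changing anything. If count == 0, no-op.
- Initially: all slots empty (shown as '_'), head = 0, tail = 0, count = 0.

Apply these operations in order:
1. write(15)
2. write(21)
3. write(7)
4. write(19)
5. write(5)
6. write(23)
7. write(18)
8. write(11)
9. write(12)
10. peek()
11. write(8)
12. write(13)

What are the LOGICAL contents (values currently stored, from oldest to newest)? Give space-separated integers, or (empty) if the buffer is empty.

Answer: 11 12 8 13

Derivation:
After op 1 (write(15)): arr=[15 _ _ _] head=0 tail=1 count=1
After op 2 (write(21)): arr=[15 21 _ _] head=0 tail=2 count=2
After op 3 (write(7)): arr=[15 21 7 _] head=0 tail=3 count=3
After op 4 (write(19)): arr=[15 21 7 19] head=0 tail=0 count=4
After op 5 (write(5)): arr=[5 21 7 19] head=1 tail=1 count=4
After op 6 (write(23)): arr=[5 23 7 19] head=2 tail=2 count=4
After op 7 (write(18)): arr=[5 23 18 19] head=3 tail=3 count=4
After op 8 (write(11)): arr=[5 23 18 11] head=0 tail=0 count=4
After op 9 (write(12)): arr=[12 23 18 11] head=1 tail=1 count=4
After op 10 (peek()): arr=[12 23 18 11] head=1 tail=1 count=4
After op 11 (write(8)): arr=[12 8 18 11] head=2 tail=2 count=4
After op 12 (write(13)): arr=[12 8 13 11] head=3 tail=3 count=4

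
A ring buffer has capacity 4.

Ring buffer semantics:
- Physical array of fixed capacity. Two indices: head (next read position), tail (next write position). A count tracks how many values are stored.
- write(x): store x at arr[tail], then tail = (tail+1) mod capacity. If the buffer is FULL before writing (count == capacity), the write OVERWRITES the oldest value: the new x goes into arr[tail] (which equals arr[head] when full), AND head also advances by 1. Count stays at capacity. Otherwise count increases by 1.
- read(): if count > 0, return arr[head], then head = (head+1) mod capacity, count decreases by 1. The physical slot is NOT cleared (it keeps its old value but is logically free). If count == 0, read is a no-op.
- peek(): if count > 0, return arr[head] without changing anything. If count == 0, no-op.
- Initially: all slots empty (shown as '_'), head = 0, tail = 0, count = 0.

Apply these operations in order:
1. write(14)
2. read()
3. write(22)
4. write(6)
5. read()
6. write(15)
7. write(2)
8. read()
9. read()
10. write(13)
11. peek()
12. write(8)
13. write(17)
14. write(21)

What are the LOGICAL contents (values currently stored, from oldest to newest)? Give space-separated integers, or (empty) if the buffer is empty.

After op 1 (write(14)): arr=[14 _ _ _] head=0 tail=1 count=1
After op 2 (read()): arr=[14 _ _ _] head=1 tail=1 count=0
After op 3 (write(22)): arr=[14 22 _ _] head=1 tail=2 count=1
After op 4 (write(6)): arr=[14 22 6 _] head=1 tail=3 count=2
After op 5 (read()): arr=[14 22 6 _] head=2 tail=3 count=1
After op 6 (write(15)): arr=[14 22 6 15] head=2 tail=0 count=2
After op 7 (write(2)): arr=[2 22 6 15] head=2 tail=1 count=3
After op 8 (read()): arr=[2 22 6 15] head=3 tail=1 count=2
After op 9 (read()): arr=[2 22 6 15] head=0 tail=1 count=1
After op 10 (write(13)): arr=[2 13 6 15] head=0 tail=2 count=2
After op 11 (peek()): arr=[2 13 6 15] head=0 tail=2 count=2
After op 12 (write(8)): arr=[2 13 8 15] head=0 tail=3 count=3
After op 13 (write(17)): arr=[2 13 8 17] head=0 tail=0 count=4
After op 14 (write(21)): arr=[21 13 8 17] head=1 tail=1 count=4

Answer: 13 8 17 21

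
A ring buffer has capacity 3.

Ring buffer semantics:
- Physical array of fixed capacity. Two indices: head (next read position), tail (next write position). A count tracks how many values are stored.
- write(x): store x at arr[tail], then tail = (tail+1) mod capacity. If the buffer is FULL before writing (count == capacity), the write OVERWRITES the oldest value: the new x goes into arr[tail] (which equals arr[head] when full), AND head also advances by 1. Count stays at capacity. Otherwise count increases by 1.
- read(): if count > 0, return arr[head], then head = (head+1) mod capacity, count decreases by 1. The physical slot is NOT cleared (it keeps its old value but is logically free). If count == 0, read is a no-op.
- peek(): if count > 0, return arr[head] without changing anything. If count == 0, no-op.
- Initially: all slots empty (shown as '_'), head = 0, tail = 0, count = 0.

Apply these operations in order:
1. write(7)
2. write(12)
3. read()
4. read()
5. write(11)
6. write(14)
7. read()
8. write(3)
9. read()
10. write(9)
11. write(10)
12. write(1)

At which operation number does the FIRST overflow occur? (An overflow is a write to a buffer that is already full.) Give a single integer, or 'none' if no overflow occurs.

Answer: 12

Derivation:
After op 1 (write(7)): arr=[7 _ _] head=0 tail=1 count=1
After op 2 (write(12)): arr=[7 12 _] head=0 tail=2 count=2
After op 3 (read()): arr=[7 12 _] head=1 tail=2 count=1
After op 4 (read()): arr=[7 12 _] head=2 tail=2 count=0
After op 5 (write(11)): arr=[7 12 11] head=2 tail=0 count=1
After op 6 (write(14)): arr=[14 12 11] head=2 tail=1 count=2
After op 7 (read()): arr=[14 12 11] head=0 tail=1 count=1
After op 8 (write(3)): arr=[14 3 11] head=0 tail=2 count=2
After op 9 (read()): arr=[14 3 11] head=1 tail=2 count=1
After op 10 (write(9)): arr=[14 3 9] head=1 tail=0 count=2
After op 11 (write(10)): arr=[10 3 9] head=1 tail=1 count=3
After op 12 (write(1)): arr=[10 1 9] head=2 tail=2 count=3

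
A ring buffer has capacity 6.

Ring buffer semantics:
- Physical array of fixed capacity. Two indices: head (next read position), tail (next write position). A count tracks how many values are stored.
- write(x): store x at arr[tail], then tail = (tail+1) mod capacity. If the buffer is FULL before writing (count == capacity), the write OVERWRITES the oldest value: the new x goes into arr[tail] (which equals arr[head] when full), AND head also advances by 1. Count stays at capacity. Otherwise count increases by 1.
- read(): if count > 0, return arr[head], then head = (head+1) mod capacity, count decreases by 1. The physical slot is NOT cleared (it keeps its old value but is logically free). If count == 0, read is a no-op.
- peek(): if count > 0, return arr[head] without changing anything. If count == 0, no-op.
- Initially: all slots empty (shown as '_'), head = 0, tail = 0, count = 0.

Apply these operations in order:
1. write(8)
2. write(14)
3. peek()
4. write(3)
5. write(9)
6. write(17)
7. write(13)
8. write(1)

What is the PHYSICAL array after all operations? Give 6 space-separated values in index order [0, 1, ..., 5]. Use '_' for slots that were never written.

After op 1 (write(8)): arr=[8 _ _ _ _ _] head=0 tail=1 count=1
After op 2 (write(14)): arr=[8 14 _ _ _ _] head=0 tail=2 count=2
After op 3 (peek()): arr=[8 14 _ _ _ _] head=0 tail=2 count=2
After op 4 (write(3)): arr=[8 14 3 _ _ _] head=0 tail=3 count=3
After op 5 (write(9)): arr=[8 14 3 9 _ _] head=0 tail=4 count=4
After op 6 (write(17)): arr=[8 14 3 9 17 _] head=0 tail=5 count=5
After op 7 (write(13)): arr=[8 14 3 9 17 13] head=0 tail=0 count=6
After op 8 (write(1)): arr=[1 14 3 9 17 13] head=1 tail=1 count=6

Answer: 1 14 3 9 17 13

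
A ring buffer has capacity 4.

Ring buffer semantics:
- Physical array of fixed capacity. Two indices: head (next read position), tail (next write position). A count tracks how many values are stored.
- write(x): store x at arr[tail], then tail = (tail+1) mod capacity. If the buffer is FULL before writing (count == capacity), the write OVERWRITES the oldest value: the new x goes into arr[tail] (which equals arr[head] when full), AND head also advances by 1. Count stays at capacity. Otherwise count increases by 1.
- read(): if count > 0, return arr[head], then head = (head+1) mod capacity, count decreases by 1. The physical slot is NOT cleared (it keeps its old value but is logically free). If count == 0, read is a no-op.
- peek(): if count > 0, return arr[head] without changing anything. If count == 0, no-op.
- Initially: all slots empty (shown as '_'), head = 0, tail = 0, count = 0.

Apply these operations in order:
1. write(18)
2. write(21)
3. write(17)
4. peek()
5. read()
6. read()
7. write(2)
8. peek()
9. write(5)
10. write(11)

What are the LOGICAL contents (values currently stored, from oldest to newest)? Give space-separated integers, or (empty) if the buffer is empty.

After op 1 (write(18)): arr=[18 _ _ _] head=0 tail=1 count=1
After op 2 (write(21)): arr=[18 21 _ _] head=0 tail=2 count=2
After op 3 (write(17)): arr=[18 21 17 _] head=0 tail=3 count=3
After op 4 (peek()): arr=[18 21 17 _] head=0 tail=3 count=3
After op 5 (read()): arr=[18 21 17 _] head=1 tail=3 count=2
After op 6 (read()): arr=[18 21 17 _] head=2 tail=3 count=1
After op 7 (write(2)): arr=[18 21 17 2] head=2 tail=0 count=2
After op 8 (peek()): arr=[18 21 17 2] head=2 tail=0 count=2
After op 9 (write(5)): arr=[5 21 17 2] head=2 tail=1 count=3
After op 10 (write(11)): arr=[5 11 17 2] head=2 tail=2 count=4

Answer: 17 2 5 11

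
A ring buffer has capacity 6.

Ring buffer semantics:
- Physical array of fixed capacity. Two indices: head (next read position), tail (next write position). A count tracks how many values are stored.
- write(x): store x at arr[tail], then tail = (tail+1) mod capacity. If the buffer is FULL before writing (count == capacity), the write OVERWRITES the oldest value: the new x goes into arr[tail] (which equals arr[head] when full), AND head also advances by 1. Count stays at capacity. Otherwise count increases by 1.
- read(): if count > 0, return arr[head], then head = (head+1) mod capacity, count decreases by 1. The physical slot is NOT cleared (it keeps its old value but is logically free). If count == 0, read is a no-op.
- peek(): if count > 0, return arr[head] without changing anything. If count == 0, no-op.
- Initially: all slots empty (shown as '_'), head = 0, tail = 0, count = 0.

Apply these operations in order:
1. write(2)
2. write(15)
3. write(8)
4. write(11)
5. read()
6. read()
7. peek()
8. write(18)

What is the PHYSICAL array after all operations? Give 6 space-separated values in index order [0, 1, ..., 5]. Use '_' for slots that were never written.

Answer: 2 15 8 11 18 _

Derivation:
After op 1 (write(2)): arr=[2 _ _ _ _ _] head=0 tail=1 count=1
After op 2 (write(15)): arr=[2 15 _ _ _ _] head=0 tail=2 count=2
After op 3 (write(8)): arr=[2 15 8 _ _ _] head=0 tail=3 count=3
After op 4 (write(11)): arr=[2 15 8 11 _ _] head=0 tail=4 count=4
After op 5 (read()): arr=[2 15 8 11 _ _] head=1 tail=4 count=3
After op 6 (read()): arr=[2 15 8 11 _ _] head=2 tail=4 count=2
After op 7 (peek()): arr=[2 15 8 11 _ _] head=2 tail=4 count=2
After op 8 (write(18)): arr=[2 15 8 11 18 _] head=2 tail=5 count=3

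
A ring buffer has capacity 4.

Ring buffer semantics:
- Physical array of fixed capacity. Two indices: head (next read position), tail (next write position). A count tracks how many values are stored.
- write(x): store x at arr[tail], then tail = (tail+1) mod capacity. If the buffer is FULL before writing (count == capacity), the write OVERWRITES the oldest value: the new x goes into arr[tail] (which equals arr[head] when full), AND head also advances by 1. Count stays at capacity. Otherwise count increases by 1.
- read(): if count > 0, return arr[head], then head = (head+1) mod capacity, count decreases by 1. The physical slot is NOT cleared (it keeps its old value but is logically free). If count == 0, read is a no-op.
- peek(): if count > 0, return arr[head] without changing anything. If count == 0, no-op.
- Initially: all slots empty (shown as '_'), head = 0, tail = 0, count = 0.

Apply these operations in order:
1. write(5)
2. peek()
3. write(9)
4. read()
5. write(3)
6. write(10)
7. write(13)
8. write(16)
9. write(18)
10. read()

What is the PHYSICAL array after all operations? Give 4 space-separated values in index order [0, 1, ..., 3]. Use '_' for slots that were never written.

After op 1 (write(5)): arr=[5 _ _ _] head=0 tail=1 count=1
After op 2 (peek()): arr=[5 _ _ _] head=0 tail=1 count=1
After op 3 (write(9)): arr=[5 9 _ _] head=0 tail=2 count=2
After op 4 (read()): arr=[5 9 _ _] head=1 tail=2 count=1
After op 5 (write(3)): arr=[5 9 3 _] head=1 tail=3 count=2
After op 6 (write(10)): arr=[5 9 3 10] head=1 tail=0 count=3
After op 7 (write(13)): arr=[13 9 3 10] head=1 tail=1 count=4
After op 8 (write(16)): arr=[13 16 3 10] head=2 tail=2 count=4
After op 9 (write(18)): arr=[13 16 18 10] head=3 tail=3 count=4
After op 10 (read()): arr=[13 16 18 10] head=0 tail=3 count=3

Answer: 13 16 18 10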